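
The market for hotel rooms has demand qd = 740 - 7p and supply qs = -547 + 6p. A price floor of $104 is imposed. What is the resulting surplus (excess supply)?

Surplus = 65

Equilibrium price would be p* = 99, so the floor at 104 binds.
At p = 104: qd = 12, qs = 77.
Surplus = 77 − 12 = 65.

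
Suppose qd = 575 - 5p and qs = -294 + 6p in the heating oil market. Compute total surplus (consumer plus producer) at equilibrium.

Total surplus = 5940

Equilibrium: 575 - 5p = -294 + 6p gives p* = 79, q* = 180.
Demand choke price: p = 115; supply starts at p = 49.
CS = ½(115 − 79)(180) = 3240; PS = ½(79 − 49)(180) = 2700.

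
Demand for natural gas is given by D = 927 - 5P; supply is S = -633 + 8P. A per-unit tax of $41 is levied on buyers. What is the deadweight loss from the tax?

Pre-tax equilibrium: P* = 120, Q* = 327.
Tax on buyers shifts demand to D = 927 − 5(P + 41) = 722 - 5P.
722 - 5P = -633 + 8P gives seller price Ps = 1355/13; buyers pay Pb = 1355/13 + 41 = 1888/13.
New quantity: Q = 927 − 5(1888/13) = 2611/13.
DWL = ½ × 41 × (327 − 2611/13) = 33620/13.

Deadweight loss = 33620/13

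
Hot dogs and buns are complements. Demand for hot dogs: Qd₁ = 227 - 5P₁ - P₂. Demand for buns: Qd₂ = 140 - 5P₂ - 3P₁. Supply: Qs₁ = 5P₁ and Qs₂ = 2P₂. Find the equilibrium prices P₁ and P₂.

Market 1: 227 - 5P₁ - P₂ = 5P₁ → 10P₁ + P₂ = 227.
Market 2: 7P₂ + 3P₁ = 140.
Eliminating P₂: 7×(1) − 1×(2) gives 67P₁ = 1449, so P₁ = 1449/67.
Back-substitute into (2): P₂ = (140 − 3×1449/67) / 7 = 719/67.

P₁ = 1449/67, P₂ = 719/67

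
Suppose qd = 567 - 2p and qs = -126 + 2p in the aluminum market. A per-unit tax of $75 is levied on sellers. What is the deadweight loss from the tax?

Pre-tax equilibrium: p* = 173.25, q* = 220.5.
Tax on sellers shifts supply to qs = -126 + 2(p − 75) = -276 + 2p.
567 - 2p = -276 + 2p gives buyer price pb = 210.75; sellers receive ps = 210.75 − 75 = 135.75.
New quantity: q = 567 − 2(210.75) = 145.5.
DWL = ½ × 75 × (220.5 − 145.5) = 2812.5.

Deadweight loss = 2812.5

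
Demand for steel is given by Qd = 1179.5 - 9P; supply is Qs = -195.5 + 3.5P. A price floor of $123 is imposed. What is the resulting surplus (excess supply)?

Equilibrium price would be P* = 110, so the floor at 123 binds.
At P = 123: Qd = 72.5, Qs = 235.
Surplus = 235 − 72.5 = 162.5.

Surplus = 162.5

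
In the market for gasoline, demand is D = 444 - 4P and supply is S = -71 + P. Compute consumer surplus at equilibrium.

Equilibrium: 444 - 4P = -71 + P gives P* = 103, Q* = 32.
Demand choke price (D = 0): P = 111.
CS = ½(111 − 103)(32) = 128.

Consumer surplus = 128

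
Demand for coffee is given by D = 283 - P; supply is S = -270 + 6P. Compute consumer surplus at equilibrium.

Consumer surplus = 20808

Equilibrium: 283 - P = -270 + 6P gives P* = 79, Q* = 204.
Demand choke price (D = 0): P = 283.
CS = ½(283 − 79)(204) = 20808.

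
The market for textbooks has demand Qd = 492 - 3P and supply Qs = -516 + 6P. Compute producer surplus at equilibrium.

Producer surplus = 2028

Equilibrium: 492 - 3P = -516 + 6P gives P* = 112, Q* = 156.
Supply starts at P = 86 (where Qs = 0).
PS = ½(112 − 86)(156) = 2028.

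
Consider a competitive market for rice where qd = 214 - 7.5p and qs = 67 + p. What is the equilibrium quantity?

q* = 1433/17

Set qd = qs: 214 - 7.5p = 67 + p.
147 = 8.5p, so p* = 294/17.
q* = 214 − 7.5(294/17) = 1433/17.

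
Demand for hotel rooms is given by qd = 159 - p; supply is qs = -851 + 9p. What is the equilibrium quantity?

Set qd = qs: 159 - p = -851 + 9p.
1010 = 10p, so p* = 101.
q* = 159 − 1(101) = 58.

q* = 58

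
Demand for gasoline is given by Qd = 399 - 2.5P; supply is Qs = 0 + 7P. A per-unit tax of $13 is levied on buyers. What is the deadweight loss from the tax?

Pre-tax equilibrium: P* = 42, Q* = 294.
Tax on buyers shifts demand to Qd = 399 − 2.5(P + 13) = 366.5 - 2.5P.
366.5 - 2.5P = 0 + 7P gives seller price Ps = 733/19; buyers pay Pb = 733/19 + 13 = 980/19.
New quantity: Q = 399 − 2.5(980/19) = 5131/19.
DWL = ½ × 13 × (294 − 5131/19) = 5915/38.

Deadweight loss = 5915/38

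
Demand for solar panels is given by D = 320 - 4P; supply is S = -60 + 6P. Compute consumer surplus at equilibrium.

Equilibrium: 320 - 4P = -60 + 6P gives P* = 38, Q* = 168.
Demand choke price (D = 0): P = 80.
CS = ½(80 − 38)(168) = 3528.

Consumer surplus = 3528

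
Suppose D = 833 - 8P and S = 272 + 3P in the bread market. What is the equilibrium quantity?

Q* = 425

Set D = S: 833 - 8P = 272 + 3P.
561 = 11P, so P* = 51.
Q* = 833 − 8(51) = 425.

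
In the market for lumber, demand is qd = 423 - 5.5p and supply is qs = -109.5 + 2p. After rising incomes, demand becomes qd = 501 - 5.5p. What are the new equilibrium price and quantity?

p' = 81.4, q' = 53.3

Original equilibrium: p* = 71, q* = 32.5.
New equilibrium: 501 - 5.5p = -109.5 + 2p, so 610.5 = 7.5p and p' = 81.4; q' = 501 − 5.5(81.4) = 53.3.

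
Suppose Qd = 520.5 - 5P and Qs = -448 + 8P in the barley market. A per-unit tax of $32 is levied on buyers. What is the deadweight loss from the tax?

Pre-tax equilibrium: P* = 74.5, Q* = 148.
Tax on buyers shifts demand to Qd = 520.5 − 5(P + 32) = 360.5 - 5P.
360.5 - 5P = -448 + 8P gives seller price Ps = 1617/26; buyers pay Pb = 1617/26 + 32 = 2449/26.
New quantity: Q = 520.5 − 5(2449/26) = 644/13.
DWL = ½ × 32 × (148 − 644/13) = 20480/13.

Deadweight loss = 20480/13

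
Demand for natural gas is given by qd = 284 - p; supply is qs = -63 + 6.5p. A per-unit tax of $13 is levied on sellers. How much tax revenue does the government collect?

Tax revenue = 44161/15

Pre-tax equilibrium: p* = 694/15, q* = 3566/15.
Tax on sellers shifts supply to qs = -63 + 6.5(p − 13) = -147.5 + 6.5p.
284 - p = -147.5 + 6.5p gives buyer price pb = 863/15; sellers receive ps = 863/15 − 13 = 668/15.
New quantity: q = 284 − 1(863/15) = 3397/15.
Revenue = 13 × 3397/15 = 44161/15.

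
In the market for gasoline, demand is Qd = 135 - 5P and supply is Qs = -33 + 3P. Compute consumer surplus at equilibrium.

Equilibrium: 135 - 5P = -33 + 3P gives P* = 21, Q* = 30.
Demand choke price (Qd = 0): P = 27.
CS = ½(27 − 21)(30) = 90.

Consumer surplus = 90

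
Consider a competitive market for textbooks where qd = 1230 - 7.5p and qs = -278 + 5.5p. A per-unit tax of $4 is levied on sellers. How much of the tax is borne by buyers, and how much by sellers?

Pre-tax equilibrium: p* = 116, q* = 360.
Tax on sellers shifts supply to qs = -278 + 5.5(p − 4) = -300 + 5.5p.
1230 - 7.5p = -300 + 5.5p gives buyer price pb = 1530/13; sellers receive ps = 1530/13 − 4 = 1478/13.
New quantity: q = 1230 − 7.5(1530/13) = 4515/13.
Buyer burden = 1530/13 − 116 = 22/13; seller burden = 116 − 1478/13 = 30/13.

Buyers bear 22/13, sellers bear 30/13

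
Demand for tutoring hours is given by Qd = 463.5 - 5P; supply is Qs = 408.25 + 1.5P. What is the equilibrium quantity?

Set Qd = Qs: 463.5 - 5P = 408.25 + 1.5P.
55.25 = 6.5P, so P* = 8.5.
Q* = 463.5 − 5(8.5) = 421.

Q* = 421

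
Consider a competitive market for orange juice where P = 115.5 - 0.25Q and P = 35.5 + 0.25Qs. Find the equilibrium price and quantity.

P* = 75.5, Q* = 160

Set the two price expressions equal: 115.5 - 0.25Q = 35.5 + 0.25Q.
80 = 0.5Q, so Q* = 160.
P* = 115.5 − (0.25)(160) = 75.5.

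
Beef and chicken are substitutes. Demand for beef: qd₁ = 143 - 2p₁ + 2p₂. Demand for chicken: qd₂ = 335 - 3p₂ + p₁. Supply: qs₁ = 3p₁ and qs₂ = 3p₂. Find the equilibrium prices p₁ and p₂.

Market 1: 143 - 2p₁ + 2p₂ = 3p₁ → 5p₁ - 2p₂ = 143.
Market 2: 6p₂ - p₁ = 335.
Eliminating p₂: 6×(1) + 2×(2) gives 28p₁ = 1528, so p₁ = 382/7.
Back-substitute into (2): p₂ = (335 + 1×382/7) / 6 = 909/14.

p₁ = 382/7, p₂ = 909/14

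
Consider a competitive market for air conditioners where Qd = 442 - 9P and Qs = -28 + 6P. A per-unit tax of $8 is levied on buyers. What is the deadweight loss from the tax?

Deadweight loss = 115.2

Pre-tax equilibrium: P* = 94/3, Q* = 160.
Tax on buyers shifts demand to Qd = 442 − 9(P + 8) = 370 - 9P.
370 - 9P = -28 + 6P gives seller price Ps = 398/15; buyers pay Pb = 398/15 + 8 = 518/15.
New quantity: Q = 442 − 9(518/15) = 131.2.
DWL = ½ × 8 × (160 − 131.2) = 115.2.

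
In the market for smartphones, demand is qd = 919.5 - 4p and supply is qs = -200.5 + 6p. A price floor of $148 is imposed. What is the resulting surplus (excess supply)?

Surplus = 360

Equilibrium price would be p* = 112, so the floor at 148 binds.
At p = 148: qd = 327.5, qs = 687.5.
Surplus = 687.5 − 327.5 = 360.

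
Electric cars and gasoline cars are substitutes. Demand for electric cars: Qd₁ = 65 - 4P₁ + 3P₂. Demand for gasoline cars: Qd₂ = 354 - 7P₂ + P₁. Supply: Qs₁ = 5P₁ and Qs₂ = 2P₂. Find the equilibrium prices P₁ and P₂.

Market 1: 65 - 4P₁ + 3P₂ = 5P₁ → 9P₁ - 3P₂ = 65.
Market 2: 9P₂ - P₁ = 354.
Eliminating P₂: 9×(1) + 3×(2) gives 78P₁ = 1647, so P₁ = 549/26.
Back-substitute into (2): P₂ = (354 + 1×549/26) / 9 = 3251/78.

P₁ = 549/26, P₂ = 3251/78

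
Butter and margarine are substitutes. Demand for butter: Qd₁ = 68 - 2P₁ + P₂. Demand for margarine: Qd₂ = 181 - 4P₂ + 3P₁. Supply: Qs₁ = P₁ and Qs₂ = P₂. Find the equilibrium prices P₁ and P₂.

P₁ = 521/12, P₂ = 62.25

Market 1: 68 - 2P₁ + P₂ = P₁ → 3P₁ - P₂ = 68.
Market 2: 5P₂ - 3P₁ = 181.
Eliminating P₂: 5×(1) + 1×(2) gives 12P₁ = 521, so P₁ = 521/12.
Back-substitute into (2): P₂ = (181 + 3×521/12) / 5 = 62.25.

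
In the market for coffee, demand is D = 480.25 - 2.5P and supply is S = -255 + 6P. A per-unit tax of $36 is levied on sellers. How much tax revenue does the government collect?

Tax revenue = 122688/17

Pre-tax equilibrium: P* = 86.5, Q* = 264.
Tax on sellers shifts supply to S = -255 + 6(P − 36) = -471 + 6P.
480.25 - 2.5P = -471 + 6P gives buyer price Pb = 3805/34; sellers receive Ps = 3805/34 − 36 = 2581/34.
New quantity: Q = 480.25 − 2.5(3805/34) = 3408/17.
Revenue = 36 × 3408/17 = 122688/17.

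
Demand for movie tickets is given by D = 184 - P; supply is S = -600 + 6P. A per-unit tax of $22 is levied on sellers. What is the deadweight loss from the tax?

Pre-tax equilibrium: P* = 112, Q* = 72.
Tax on sellers shifts supply to S = -600 + 6(P − 22) = -732 + 6P.
184 - P = -732 + 6P gives buyer price Pb = 916/7; sellers receive Ps = 916/7 − 22 = 762/7.
New quantity: Q = 184 − 1(916/7) = 372/7.
DWL = ½ × 22 × (72 − 372/7) = 1452/7.

Deadweight loss = 1452/7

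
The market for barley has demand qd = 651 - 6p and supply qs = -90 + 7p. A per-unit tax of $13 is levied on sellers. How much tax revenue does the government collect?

Pre-tax equilibrium: p* = 57, q* = 309.
Tax on sellers shifts supply to qs = -90 + 7(p − 13) = -181 + 7p.
651 - 6p = -181 + 7p gives buyer price pb = 64; sellers receive ps = 64 − 13 = 51.
New quantity: q = 651 − 6(64) = 267.
Revenue = 13 × 267 = 3471.

Tax revenue = 3471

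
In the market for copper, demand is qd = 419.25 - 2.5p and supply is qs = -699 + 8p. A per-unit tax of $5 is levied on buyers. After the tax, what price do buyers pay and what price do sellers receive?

Buyers pay 4633/42, sellers receive 4423/42

Pre-tax equilibrium: p* = 106.5, q* = 153.
Tax on buyers shifts demand to qd = 419.25 − 2.5(p + 5) = 406.75 - 2.5p.
406.75 - 2.5p = -699 + 8p gives seller price ps = 4423/42; buyers pay pb = 4423/42 + 5 = 4633/42.
New quantity: q = 419.25 − 2.5(4633/42) = 3013/21.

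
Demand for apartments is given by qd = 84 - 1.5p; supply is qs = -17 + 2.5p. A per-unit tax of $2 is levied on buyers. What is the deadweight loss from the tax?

Pre-tax equilibrium: p* = 25.25, q* = 46.125.
Tax on buyers shifts demand to qd = 84 − 1.5(p + 2) = 81 - 1.5p.
81 - 1.5p = -17 + 2.5p gives seller price ps = 24.5; buyers pay pb = 24.5 + 2 = 26.5.
New quantity: q = 84 − 1.5(26.5) = 44.25.
DWL = ½ × 2 × (46.125 − 44.25) = 1.875.

Deadweight loss = 1.875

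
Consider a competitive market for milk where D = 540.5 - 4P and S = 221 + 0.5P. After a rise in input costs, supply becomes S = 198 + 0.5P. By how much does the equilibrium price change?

Original equilibrium: P* = 71, Q* = 256.5.
New equilibrium: 540.5 - 4P = 198 + 0.5P, so 342.5 = 4.5P and P' = 685/9; Q' = 540.5 − 4(685/9) = 4249/18.
Change in price: 685/9 − 71 = 46/9.

ΔP = 46/9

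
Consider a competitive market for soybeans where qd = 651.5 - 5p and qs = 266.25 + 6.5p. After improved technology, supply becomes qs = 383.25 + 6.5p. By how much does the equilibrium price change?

Original equilibrium: p* = 33.5, q* = 484.
New equilibrium: 651.5 - 5p = 383.25 + 6.5p, so 268.25 = 11.5p and p' = 1073/46; q' = 651.5 − 5(1073/46) = 12302/23.
Change in price: 1073/46 − 33.5 = -234/23.

Δp = -234/23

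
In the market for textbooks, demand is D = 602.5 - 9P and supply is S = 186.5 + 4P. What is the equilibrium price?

Set D = S: 602.5 - 9P = 186.5 + 4P.
416 = 13P, so P* = 32.
Q* = 602.5 − 9(32) = 314.5.

P* = 32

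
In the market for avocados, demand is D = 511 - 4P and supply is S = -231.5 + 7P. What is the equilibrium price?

Set D = S: 511 - 4P = -231.5 + 7P.
742.5 = 11P, so P* = 67.5.
Q* = 511 − 4(67.5) = 241.

P* = 67.5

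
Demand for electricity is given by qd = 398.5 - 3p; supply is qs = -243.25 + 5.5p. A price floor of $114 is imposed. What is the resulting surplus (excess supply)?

Equilibrium price would be p* = 75.5, so the floor at 114 binds.
At p = 114: qd = 56.5, qs = 383.75.
Surplus = 383.75 − 56.5 = 327.25.

Surplus = 327.25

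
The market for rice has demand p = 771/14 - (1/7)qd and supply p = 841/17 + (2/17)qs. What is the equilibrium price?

p* = 52

Set the two price expressions equal: 771/14 - (1/7)q = 841/17 + (2/17)q.
1333/238 = (31/119)q, so q* = 21.5.
p* = 771/14 − (1/7)(21.5) = 52.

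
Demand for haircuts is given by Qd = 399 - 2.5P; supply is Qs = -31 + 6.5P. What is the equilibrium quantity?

Q* = 2516/9

Set Qd = Qs: 399 - 2.5P = -31 + 6.5P.
430 = 9P, so P* = 430/9.
Q* = 399 − 2.5(430/9) = 2516/9.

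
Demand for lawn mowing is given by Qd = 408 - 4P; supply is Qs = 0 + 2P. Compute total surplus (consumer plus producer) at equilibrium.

Equilibrium: 408 - 4P = 0 + 2P gives P* = 68, Q* = 136.
Demand choke price: P = 102; supply starts at P = 0.
CS = ½(102 − 68)(136) = 2312; PS = ½(68 − 0)(136) = 4624.

Total surplus = 6936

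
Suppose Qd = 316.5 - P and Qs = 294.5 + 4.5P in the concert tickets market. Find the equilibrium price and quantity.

P* = 4, Q* = 312.5

Set Qd = Qs: 316.5 - P = 294.5 + 4.5P.
22 = 5.5P, so P* = 4.
Q* = 316.5 − 1(4) = 312.5.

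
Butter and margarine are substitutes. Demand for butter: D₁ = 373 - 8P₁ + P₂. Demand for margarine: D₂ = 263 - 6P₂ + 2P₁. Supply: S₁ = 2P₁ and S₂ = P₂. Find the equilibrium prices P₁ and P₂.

Market 1: 373 - 8P₁ + P₂ = 2P₁ → 10P₁ - P₂ = 373.
Market 2: 7P₂ - 2P₁ = 263.
Eliminating P₂: 7×(1) + 1×(2) gives 68P₁ = 2874, so P₁ = 1437/34.
Back-substitute into (2): P₂ = (263 + 2×1437/34) / 7 = 844/17.

P₁ = 1437/34, P₂ = 844/17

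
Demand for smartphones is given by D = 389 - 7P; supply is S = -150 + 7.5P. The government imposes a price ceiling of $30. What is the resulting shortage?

Equilibrium price would be P* = 1078/29, so the ceiling at 30 binds.
At P = 30: D = 389 − 7(30) = 179, S = -150 + 7.5(30) = 75.
Shortage = 179 − 75 = 104.

Shortage = 104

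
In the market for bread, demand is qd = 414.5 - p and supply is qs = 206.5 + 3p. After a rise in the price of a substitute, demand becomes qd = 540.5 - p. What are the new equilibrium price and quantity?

p' = 83.5, q' = 457

Original equilibrium: p* = 52, q* = 362.5.
New equilibrium: 540.5 - p = 206.5 + 3p, so 334 = 4p and p' = 83.5; q' = 540.5 − 1(83.5) = 457.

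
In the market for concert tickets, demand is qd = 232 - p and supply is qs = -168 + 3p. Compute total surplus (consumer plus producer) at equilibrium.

Total surplus = 11616

Equilibrium: 232 - p = -168 + 3p gives p* = 100, q* = 132.
Demand choke price: p = 232; supply starts at p = 56.
CS = ½(232 − 100)(132) = 8712; PS = ½(100 − 56)(132) = 2904.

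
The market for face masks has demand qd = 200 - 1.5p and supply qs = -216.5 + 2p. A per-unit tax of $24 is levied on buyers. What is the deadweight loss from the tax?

Deadweight loss = 1728/7

Pre-tax equilibrium: p* = 119, q* = 21.5.
Tax on buyers shifts demand to qd = 200 − 1.5(p + 24) = 164 - 1.5p.
164 - 1.5p = -216.5 + 2p gives seller price ps = 761/7; buyers pay pb = 761/7 + 24 = 929/7.
New quantity: q = 200 − 1.5(929/7) = 13/14.
DWL = ½ × 24 × (21.5 − 13/14) = 1728/7.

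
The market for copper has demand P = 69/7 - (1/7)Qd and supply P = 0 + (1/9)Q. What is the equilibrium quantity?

Q* = 38.8125

Set the two price expressions equal: 69/7 - (1/7)Q = 0 + (1/9)Q.
69/7 = (16/63)Q, so Q* = 38.8125.
P* = 69/7 − (1/7)(38.8125) = 4.3125.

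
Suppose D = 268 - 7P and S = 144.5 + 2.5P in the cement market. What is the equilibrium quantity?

Q* = 177

Set D = S: 268 - 7P = 144.5 + 2.5P.
123.5 = 9.5P, so P* = 13.
Q* = 268 − 7(13) = 177.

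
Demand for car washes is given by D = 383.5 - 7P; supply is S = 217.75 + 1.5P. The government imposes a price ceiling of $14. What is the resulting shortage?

Shortage = 46.75

Equilibrium price would be P* = 19.5, so the ceiling at 14 binds.
At P = 14: D = 383.5 − 7(14) = 285.5, S = 217.75 + 1.5(14) = 238.75.
Shortage = 285.5 − 238.75 = 46.75.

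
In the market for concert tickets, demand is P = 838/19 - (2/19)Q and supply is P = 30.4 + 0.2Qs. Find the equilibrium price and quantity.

Set the two price expressions equal: 838/19 - (2/19)Q = 30.4 + 0.2Q.
1302/95 = (29/95)Q, so Q* = 1302/29.
P* = 838/19 − (2/19)(1302/29) = 1142/29.

P* = 1142/29, Q* = 1302/29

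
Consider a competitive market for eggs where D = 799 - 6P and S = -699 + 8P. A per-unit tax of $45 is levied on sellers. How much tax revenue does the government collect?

Tax revenue = 855/7

Pre-tax equilibrium: P* = 107, Q* = 157.
Tax on sellers shifts supply to S = -699 + 8(P − 45) = -1059 + 8P.
799 - 6P = -1059 + 8P gives buyer price Pb = 929/7; sellers receive Ps = 929/7 − 45 = 614/7.
New quantity: Q = 799 − 6(929/7) = 19/7.
Revenue = 45 × 19/7 = 855/7.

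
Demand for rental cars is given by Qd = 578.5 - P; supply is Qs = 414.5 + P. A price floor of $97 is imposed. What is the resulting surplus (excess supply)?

Equilibrium price would be P* = 82, so the floor at 97 binds.
At P = 97: Qd = 481.5, Qs = 511.5.
Surplus = 511.5 − 481.5 = 30.

Surplus = 30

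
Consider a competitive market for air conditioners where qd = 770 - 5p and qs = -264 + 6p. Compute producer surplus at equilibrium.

Producer surplus = 7500

Equilibrium: 770 - 5p = -264 + 6p gives p* = 94, q* = 300.
Supply starts at p = 44 (where qs = 0).
PS = ½(94 − 44)(300) = 7500.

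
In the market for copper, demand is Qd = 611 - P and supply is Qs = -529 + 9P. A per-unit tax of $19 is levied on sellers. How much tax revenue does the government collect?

Tax revenue = 9118.1

Pre-tax equilibrium: P* = 114, Q* = 497.
Tax on sellers shifts supply to Qs = -529 + 9(P − 19) = -700 + 9P.
611 - P = -700 + 9P gives buyer price Pb = 131.1; sellers receive Ps = 131.1 − 19 = 112.1.
New quantity: Q = 611 − 1(131.1) = 479.9.
Revenue = 19 × 479.9 = 9118.1.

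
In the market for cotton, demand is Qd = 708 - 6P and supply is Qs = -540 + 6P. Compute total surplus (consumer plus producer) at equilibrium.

Total surplus = 1176

Equilibrium: 708 - 6P = -540 + 6P gives P* = 104, Q* = 84.
Demand choke price: P = 118; supply starts at P = 90.
CS = ½(118 − 104)(84) = 588; PS = ½(104 − 90)(84) = 588.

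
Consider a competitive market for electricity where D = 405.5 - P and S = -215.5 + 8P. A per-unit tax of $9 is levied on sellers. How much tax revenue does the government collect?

Tax revenue = 2956.5

Pre-tax equilibrium: P* = 69, Q* = 336.5.
Tax on sellers shifts supply to S = -215.5 + 8(P − 9) = -287.5 + 8P.
405.5 - P = -287.5 + 8P gives buyer price Pb = 77; sellers receive Ps = 77 − 9 = 68.
New quantity: Q = 405.5 − 1(77) = 328.5.
Revenue = 9 × 328.5 = 2956.5.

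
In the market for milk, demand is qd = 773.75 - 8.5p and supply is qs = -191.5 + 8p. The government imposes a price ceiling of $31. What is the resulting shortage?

Equilibrium price would be p* = 58.5, so the ceiling at 31 binds.
At p = 31: qd = 773.75 − 8.5(31) = 510.25, qs = -191.5 + 8(31) = 56.5.
Shortage = 510.25 − 56.5 = 453.75.

Shortage = 453.75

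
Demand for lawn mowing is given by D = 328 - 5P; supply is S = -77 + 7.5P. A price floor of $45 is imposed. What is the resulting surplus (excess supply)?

Equilibrium price would be P* = 32.4, so the floor at 45 binds.
At P = 45: D = 103, S = 260.5.
Surplus = 260.5 − 103 = 157.5.

Surplus = 157.5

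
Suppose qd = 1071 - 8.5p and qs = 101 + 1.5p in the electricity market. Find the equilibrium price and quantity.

Set qd = qs: 1071 - 8.5p = 101 + 1.5p.
970 = 10p, so p* = 97.
q* = 1071 − 8.5(97) = 246.5.

p* = 97, q* = 246.5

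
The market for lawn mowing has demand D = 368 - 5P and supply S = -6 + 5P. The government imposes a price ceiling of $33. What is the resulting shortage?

Equilibrium price would be P* = 37.4, so the ceiling at 33 binds.
At P = 33: D = 368 − 5(33) = 203, S = -6 + 5(33) = 159.
Shortage = 203 − 159 = 44.

Shortage = 44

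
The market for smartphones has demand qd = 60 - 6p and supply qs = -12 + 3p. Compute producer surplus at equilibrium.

Producer surplus = 24

Equilibrium: 60 - 6p = -12 + 3p gives p* = 8, q* = 12.
Supply starts at p = 4 (where qs = 0).
PS = ½(8 − 4)(12) = 24.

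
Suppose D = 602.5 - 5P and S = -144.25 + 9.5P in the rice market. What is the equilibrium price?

Set D = S: 602.5 - 5P = -144.25 + 9.5P.
746.75 = 14.5P, so P* = 51.5.
Q* = 602.5 − 5(51.5) = 345.

P* = 51.5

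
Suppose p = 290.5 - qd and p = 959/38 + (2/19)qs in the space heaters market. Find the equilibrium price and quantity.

Set the two price expressions equal: 290.5 - q = 959/38 + (2/19)q.
5040/19 = (21/19)q, so q* = 240.
p* = 290.5 − (1)(240) = 50.5.

p* = 50.5, q* = 240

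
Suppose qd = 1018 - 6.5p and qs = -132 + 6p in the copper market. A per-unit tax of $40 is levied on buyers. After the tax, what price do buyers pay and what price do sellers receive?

Pre-tax equilibrium: p* = 92, q* = 420.
Tax on buyers shifts demand to qd = 1018 − 6.5(p + 40) = 758 - 6.5p.
758 - 6.5p = -132 + 6p gives seller price ps = 71.2; buyers pay pb = 71.2 + 40 = 111.2.
New quantity: q = 1018 − 6.5(111.2) = 295.2.

Buyers pay $111.2, sellers receive $71.2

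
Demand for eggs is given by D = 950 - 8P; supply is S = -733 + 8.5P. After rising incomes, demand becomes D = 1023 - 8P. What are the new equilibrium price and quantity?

Original equilibrium: P* = 102, Q* = 134.
New equilibrium: 1023 - 8P = -733 + 8.5P, so 1756 = 16.5P and P' = 3512/33; Q' = 1023 − 8(3512/33) = 5663/33.

P' = 3512/33, Q' = 5663/33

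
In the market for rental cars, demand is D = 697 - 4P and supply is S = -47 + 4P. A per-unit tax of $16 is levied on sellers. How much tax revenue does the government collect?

Pre-tax equilibrium: P* = 93, Q* = 325.
Tax on sellers shifts supply to S = -47 + 4(P − 16) = -111 + 4P.
697 - 4P = -111 + 4P gives buyer price Pb = 101; sellers receive Ps = 101 − 16 = 85.
New quantity: Q = 697 − 4(101) = 293.
Revenue = 16 × 293 = 4688.

Tax revenue = 4688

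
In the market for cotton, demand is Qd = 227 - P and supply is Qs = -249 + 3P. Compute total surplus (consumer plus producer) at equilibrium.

Total surplus = 7776

Equilibrium: 227 - P = -249 + 3P gives P* = 119, Q* = 108.
Demand choke price: P = 227; supply starts at P = 83.
CS = ½(227 − 119)(108) = 5832; PS = ½(119 − 83)(108) = 1944.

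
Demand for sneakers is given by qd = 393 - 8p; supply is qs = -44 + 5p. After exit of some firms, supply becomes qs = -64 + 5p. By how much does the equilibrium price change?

Original equilibrium: p* = 437/13, q* = 1613/13.
New equilibrium: 393 - 8p = -64 + 5p, so 457 = 13p and p' = 457/13; q' = 393 − 8(457/13) = 1453/13.
Change in price: 457/13 − 437/13 = 20/13.

Δp = 20/13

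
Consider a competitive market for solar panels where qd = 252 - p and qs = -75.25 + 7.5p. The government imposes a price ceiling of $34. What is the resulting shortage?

Shortage = 38.25

Equilibrium price would be p* = 38.5, so the ceiling at 34 binds.
At p = 34: qd = 252 − 1(34) = 218, qs = -75.25 + 7.5(34) = 179.75.
Shortage = 218 − 179.75 = 38.25.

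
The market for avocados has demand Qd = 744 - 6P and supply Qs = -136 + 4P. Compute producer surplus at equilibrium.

Producer surplus = 5832

Equilibrium: 744 - 6P = -136 + 4P gives P* = 88, Q* = 216.
Supply starts at P = 34 (where Qs = 0).
PS = ½(88 − 34)(216) = 5832.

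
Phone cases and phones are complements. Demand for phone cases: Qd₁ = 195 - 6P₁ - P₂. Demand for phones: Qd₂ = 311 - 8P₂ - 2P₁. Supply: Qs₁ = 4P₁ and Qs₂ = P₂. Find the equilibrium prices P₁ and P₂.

Market 1: 195 - 6P₁ - P₂ = 4P₁ → 10P₁ + P₂ = 195.
Market 2: 9P₂ + 2P₁ = 311.
Eliminating P₂: 9×(1) − 1×(2) gives 88P₁ = 1444, so P₁ = 361/22.
Back-substitute into (2): P₂ = (311 − 2×361/22) / 9 = 340/11.

P₁ = 361/22, P₂ = 340/11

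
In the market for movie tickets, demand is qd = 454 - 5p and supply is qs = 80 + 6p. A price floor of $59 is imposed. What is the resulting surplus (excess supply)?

Surplus = 275

Equilibrium price would be p* = 34, so the floor at 59 binds.
At p = 59: qd = 159, qs = 434.
Surplus = 434 − 159 = 275.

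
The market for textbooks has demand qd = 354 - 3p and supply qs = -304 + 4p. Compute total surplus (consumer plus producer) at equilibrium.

Total surplus = 1512

Equilibrium: 354 - 3p = -304 + 4p gives p* = 94, q* = 72.
Demand choke price: p = 118; supply starts at p = 76.
CS = ½(118 − 94)(72) = 864; PS = ½(94 − 76)(72) = 648.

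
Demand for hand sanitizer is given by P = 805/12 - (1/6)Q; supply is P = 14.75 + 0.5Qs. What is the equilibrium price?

Set the two price expressions equal: 805/12 - (1/6)Q = 14.75 + 0.5Q.
157/3 = (2/3)Q, so Q* = 78.5.
P* = 805/12 − (1/6)(78.5) = 54.

P* = 54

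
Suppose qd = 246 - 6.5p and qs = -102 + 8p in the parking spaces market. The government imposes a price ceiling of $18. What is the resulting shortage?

Shortage = 87

Equilibrium price would be p* = 24, so the ceiling at 18 binds.
At p = 18: qd = 246 − 6.5(18) = 129, qs = -102 + 8(18) = 42.
Shortage = 129 − 42 = 87.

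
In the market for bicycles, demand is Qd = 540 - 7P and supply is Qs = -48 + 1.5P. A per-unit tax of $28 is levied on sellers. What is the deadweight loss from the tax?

Pre-tax equilibrium: P* = 1176/17, Q* = 948/17.
Tax on sellers shifts supply to Qs = -48 + 1.5(P − 28) = -90 + 1.5P.
540 - 7P = -90 + 1.5P gives buyer price Pb = 1260/17; sellers receive Ps = 1260/17 − 28 = 784/17.
New quantity: Q = 540 − 7(1260/17) = 360/17.
DWL = ½ × 28 × (948/17 − 360/17) = 8232/17.

Deadweight loss = 8232/17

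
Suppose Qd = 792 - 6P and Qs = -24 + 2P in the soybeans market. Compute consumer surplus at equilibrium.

Consumer surplus = 2700

Equilibrium: 792 - 6P = -24 + 2P gives P* = 102, Q* = 180.
Demand choke price (Qd = 0): P = 132.
CS = ½(132 − 102)(180) = 2700.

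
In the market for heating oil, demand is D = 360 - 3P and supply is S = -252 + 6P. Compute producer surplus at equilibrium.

Producer surplus = 2028

Equilibrium: 360 - 3P = -252 + 6P gives P* = 68, Q* = 156.
Supply starts at P = 42 (where S = 0).
PS = ½(68 − 42)(156) = 2028.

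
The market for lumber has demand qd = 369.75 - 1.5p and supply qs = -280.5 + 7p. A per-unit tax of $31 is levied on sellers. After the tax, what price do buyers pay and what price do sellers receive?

Pre-tax equilibrium: p* = 76.5, q* = 255.
Tax on sellers shifts supply to qs = -280.5 + 7(p − 31) = -497.5 + 7p.
369.75 - 1.5p = -497.5 + 7p gives buyer price pb = 3469/34; sellers receive ps = 3469/34 − 31 = 2415/34.
New quantity: q = 369.75 − 1.5(3469/34) = 3684/17.

Buyers pay 3469/34, sellers receive 2415/34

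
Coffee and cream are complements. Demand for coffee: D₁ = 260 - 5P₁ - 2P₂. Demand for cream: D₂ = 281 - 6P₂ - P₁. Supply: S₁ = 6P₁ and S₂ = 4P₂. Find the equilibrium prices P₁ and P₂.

Market 1: 260 - 5P₁ - 2P₂ = 6P₁ → 11P₁ + 2P₂ = 260.
Market 2: 10P₂ + P₁ = 281.
Eliminating P₂: 10×(1) − 2×(2) gives 108P₁ = 2038, so P₁ = 1019/54.
Back-substitute into (2): P₂ = (281 − 1×1019/54) / 10 = 2831/108.

P₁ = 1019/54, P₂ = 2831/108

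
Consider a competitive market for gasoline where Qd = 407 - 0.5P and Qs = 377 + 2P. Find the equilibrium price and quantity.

Set Qd = Qs: 407 - 0.5P = 377 + 2P.
30 = 2.5P, so P* = 12.
Q* = 407 − 0.5(12) = 401.

P* = 12, Q* = 401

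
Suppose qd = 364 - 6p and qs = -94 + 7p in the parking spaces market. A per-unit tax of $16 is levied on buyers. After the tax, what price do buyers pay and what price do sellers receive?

Buyers pay 570/13, sellers receive 362/13

Pre-tax equilibrium: p* = 458/13, q* = 1984/13.
Tax on buyers shifts demand to qd = 364 − 6(p + 16) = 268 - 6p.
268 - 6p = -94 + 7p gives seller price ps = 362/13; buyers pay pb = 362/13 + 16 = 570/13.
New quantity: q = 364 − 6(570/13) = 1312/13.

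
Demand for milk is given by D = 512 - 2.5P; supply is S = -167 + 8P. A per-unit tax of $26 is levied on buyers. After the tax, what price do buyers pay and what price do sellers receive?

Pre-tax equilibrium: P* = 194/3, Q* = 1051/3.
Tax on buyers shifts demand to D = 512 − 2.5(P + 26) = 447 - 2.5P.
447 - 2.5P = -167 + 8P gives seller price Ps = 1228/21; buyers pay Pb = 1228/21 + 26 = 1774/21.
New quantity: Q = 512 − 2.5(1774/21) = 6317/21.

Buyers pay 1774/21, sellers receive 1228/21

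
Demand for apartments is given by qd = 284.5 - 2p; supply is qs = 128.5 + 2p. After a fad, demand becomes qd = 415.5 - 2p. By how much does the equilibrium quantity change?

Original equilibrium: p* = 39, q* = 206.5.
New equilibrium: 415.5 - 2p = 128.5 + 2p, so 287 = 4p and p' = 71.75; q' = 415.5 − 2(71.75) = 272.
Change in quantity: 272 − 206.5 = 65.5.

Δq = 65.5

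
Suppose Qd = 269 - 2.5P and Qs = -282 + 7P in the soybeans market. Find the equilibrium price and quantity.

Set Qd = Qs: 269 - 2.5P = -282 + 7P.
551 = 9.5P, so P* = 58.
Q* = 269 − 2.5(58) = 124.

P* = 58, Q* = 124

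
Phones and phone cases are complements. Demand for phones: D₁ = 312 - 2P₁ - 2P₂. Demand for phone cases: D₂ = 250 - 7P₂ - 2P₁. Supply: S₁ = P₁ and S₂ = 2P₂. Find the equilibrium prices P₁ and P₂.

P₁ = 2308/23, P₂ = 126/23

Market 1: 312 - 2P₁ - 2P₂ = P₁ → 3P₁ + 2P₂ = 312.
Market 2: 9P₂ + 2P₁ = 250.
Eliminating P₂: 9×(1) − 2×(2) gives 23P₁ = 2308, so P₁ = 2308/23.
Back-substitute into (2): P₂ = (250 − 2×2308/23) / 9 = 126/23.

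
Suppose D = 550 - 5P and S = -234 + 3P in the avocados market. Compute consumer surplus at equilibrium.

Equilibrium: 550 - 5P = -234 + 3P gives P* = 98, Q* = 60.
Demand choke price (D = 0): P = 110.
CS = ½(110 − 98)(60) = 360.

Consumer surplus = 360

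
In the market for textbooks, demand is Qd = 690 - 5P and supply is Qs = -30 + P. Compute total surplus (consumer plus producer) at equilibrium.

Equilibrium: 690 - 5P = -30 + P gives P* = 120, Q* = 90.
Demand choke price: P = 138; supply starts at P = 30.
CS = ½(138 − 120)(90) = 810; PS = ½(120 − 30)(90) = 4050.

Total surplus = 4860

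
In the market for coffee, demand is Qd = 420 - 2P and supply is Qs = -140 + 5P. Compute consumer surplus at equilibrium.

Equilibrium: 420 - 2P = -140 + 5P gives P* = 80, Q* = 260.
Demand choke price (Qd = 0): P = 210.
CS = ½(210 − 80)(260) = 16900.

Consumer surplus = 16900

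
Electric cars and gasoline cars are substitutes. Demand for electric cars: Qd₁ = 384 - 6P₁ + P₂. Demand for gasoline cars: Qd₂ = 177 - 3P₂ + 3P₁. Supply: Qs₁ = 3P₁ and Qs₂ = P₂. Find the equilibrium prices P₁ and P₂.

Market 1: 384 - 6P₁ + P₂ = 3P₁ → 9P₁ - P₂ = 384.
Market 2: 4P₂ - 3P₁ = 177.
Eliminating P₂: 4×(1) + 1×(2) gives 33P₁ = 1713, so P₁ = 571/11.
Back-substitute into (2): P₂ = (177 + 3×571/11) / 4 = 915/11.

P₁ = 571/11, P₂ = 915/11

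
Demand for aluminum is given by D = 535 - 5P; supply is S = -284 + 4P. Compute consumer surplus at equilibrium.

Equilibrium: 535 - 5P = -284 + 4P gives P* = 91, Q* = 80.
Demand choke price (D = 0): P = 107.
CS = ½(107 − 91)(80) = 640.

Consumer surplus = 640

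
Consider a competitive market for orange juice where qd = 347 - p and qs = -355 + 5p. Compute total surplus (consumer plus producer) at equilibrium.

Equilibrium: 347 - p = -355 + 5p gives p* = 117, q* = 230.
Demand choke price: p = 347; supply starts at p = 71.
CS = ½(347 − 117)(230) = 26450; PS = ½(117 − 71)(230) = 5290.

Total surplus = 31740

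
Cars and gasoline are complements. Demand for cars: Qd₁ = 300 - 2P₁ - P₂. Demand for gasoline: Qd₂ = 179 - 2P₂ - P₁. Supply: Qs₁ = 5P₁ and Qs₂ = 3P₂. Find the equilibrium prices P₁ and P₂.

P₁ = 1321/34, P₂ = 953/34

Market 1: 300 - 2P₁ - P₂ = 5P₁ → 7P₁ + P₂ = 300.
Market 2: 5P₂ + P₁ = 179.
Eliminating P₂: 5×(1) − 1×(2) gives 34P₁ = 1321, so P₁ = 1321/34.
Back-substitute into (2): P₂ = (179 − 1×1321/34) / 5 = 953/34.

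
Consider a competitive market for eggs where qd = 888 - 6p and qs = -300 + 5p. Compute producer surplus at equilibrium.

Equilibrium: 888 - 6p = -300 + 5p gives p* = 108, q* = 240.
Supply starts at p = 60 (where qs = 0).
PS = ½(108 − 60)(240) = 5760.

Producer surplus = 5760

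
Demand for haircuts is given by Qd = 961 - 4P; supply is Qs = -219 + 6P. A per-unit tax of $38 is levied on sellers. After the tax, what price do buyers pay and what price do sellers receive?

Pre-tax equilibrium: P* = 118, Q* = 489.
Tax on sellers shifts supply to Qs = -219 + 6(P − 38) = -447 + 6P.
961 - 4P = -447 + 6P gives buyer price Pb = 140.8; sellers receive Ps = 140.8 − 38 = 102.8.
New quantity: Q = 961 − 4(140.8) = 397.8.

Buyers pay $140.8, sellers receive $102.8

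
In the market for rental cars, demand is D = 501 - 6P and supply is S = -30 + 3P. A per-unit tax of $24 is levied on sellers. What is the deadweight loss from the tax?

Pre-tax equilibrium: P* = 59, Q* = 147.
Tax on sellers shifts supply to S = -30 + 3(P − 24) = -102 + 3P.
501 - 6P = -102 + 3P gives buyer price Pb = 67; sellers receive Ps = 67 − 24 = 43.
New quantity: Q = 501 − 6(67) = 99.
DWL = ½ × 24 × (147 − 99) = 576.

Deadweight loss = 576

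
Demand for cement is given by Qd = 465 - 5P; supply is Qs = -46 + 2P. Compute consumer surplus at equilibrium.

Consumer surplus = 1000

Equilibrium: 465 - 5P = -46 + 2P gives P* = 73, Q* = 100.
Demand choke price (Qd = 0): P = 93.
CS = ½(93 − 73)(100) = 1000.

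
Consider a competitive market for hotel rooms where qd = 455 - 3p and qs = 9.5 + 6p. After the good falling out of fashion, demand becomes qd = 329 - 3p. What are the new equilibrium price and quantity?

Original equilibrium: p* = 49.5, q* = 306.5.
New equilibrium: 329 - 3p = 9.5 + 6p, so 319.5 = 9p and p' = 35.5; q' = 329 − 3(35.5) = 222.5.

p' = 35.5, q' = 222.5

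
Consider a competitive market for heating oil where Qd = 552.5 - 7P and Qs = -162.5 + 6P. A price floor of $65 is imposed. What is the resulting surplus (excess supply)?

Equilibrium price would be P* = 55, so the floor at 65 binds.
At P = 65: Qd = 97.5, Qs = 227.5.
Surplus = 227.5 − 97.5 = 130.

Surplus = 130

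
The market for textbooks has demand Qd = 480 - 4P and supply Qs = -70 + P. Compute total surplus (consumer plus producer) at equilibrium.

Equilibrium: 480 - 4P = -70 + P gives P* = 110, Q* = 40.
Demand choke price: P = 120; supply starts at P = 70.
CS = ½(120 − 110)(40) = 200; PS = ½(110 − 70)(40) = 800.

Total surplus = 1000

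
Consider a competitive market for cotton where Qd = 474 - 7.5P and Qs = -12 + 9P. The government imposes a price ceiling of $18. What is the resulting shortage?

Shortage = 189

Equilibrium price would be P* = 324/11, so the ceiling at 18 binds.
At P = 18: Qd = 474 − 7.5(18) = 339, Qs = -12 + 9(18) = 150.
Shortage = 339 − 150 = 189.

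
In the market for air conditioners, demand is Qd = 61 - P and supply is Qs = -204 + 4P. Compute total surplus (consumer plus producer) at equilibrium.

Equilibrium: 61 - P = -204 + 4P gives P* = 53, Q* = 8.
Demand choke price: P = 61; supply starts at P = 51.
CS = ½(61 − 53)(8) = 32; PS = ½(53 − 51)(8) = 8.

Total surplus = 40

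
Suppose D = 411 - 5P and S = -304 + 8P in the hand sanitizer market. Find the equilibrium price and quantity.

P* = 55, Q* = 136

Set D = S: 411 - 5P = -304 + 8P.
715 = 13P, so P* = 55.
Q* = 411 − 5(55) = 136.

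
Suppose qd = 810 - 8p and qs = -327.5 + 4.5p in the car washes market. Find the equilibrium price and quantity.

Set qd = qs: 810 - 8p = -327.5 + 4.5p.
1137.5 = 12.5p, so p* = 91.
q* = 810 − 8(91) = 82.

p* = 91, q* = 82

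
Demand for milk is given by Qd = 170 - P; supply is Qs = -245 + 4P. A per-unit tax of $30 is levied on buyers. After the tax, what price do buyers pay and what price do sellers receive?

Pre-tax equilibrium: P* = 83, Q* = 87.
Tax on buyers shifts demand to Qd = 170 − 1(P + 30) = 140 - P.
140 - P = -245 + 4P gives seller price Ps = 77; buyers pay Pb = 77 + 30 = 107.
New quantity: Q = 170 − 1(107) = 63.

Buyers pay $107, sellers receive $77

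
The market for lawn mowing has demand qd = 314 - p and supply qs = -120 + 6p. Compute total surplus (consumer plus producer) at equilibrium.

Total surplus = 37044

Equilibrium: 314 - p = -120 + 6p gives p* = 62, q* = 252.
Demand choke price: p = 314; supply starts at p = 20.
CS = ½(314 − 62)(252) = 31752; PS = ½(62 − 20)(252) = 5292.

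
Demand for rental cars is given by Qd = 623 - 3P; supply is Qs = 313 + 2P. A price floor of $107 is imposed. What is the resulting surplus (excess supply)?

Surplus = 225

Equilibrium price would be P* = 62, so the floor at 107 binds.
At P = 107: Qd = 302, Qs = 527.
Surplus = 527 − 302 = 225.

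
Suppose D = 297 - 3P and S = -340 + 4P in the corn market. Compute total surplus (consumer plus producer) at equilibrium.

Total surplus = 168

Equilibrium: 297 - 3P = -340 + 4P gives P* = 91, Q* = 24.
Demand choke price: P = 99; supply starts at P = 85.
CS = ½(99 − 91)(24) = 96; PS = ½(91 − 85)(24) = 72.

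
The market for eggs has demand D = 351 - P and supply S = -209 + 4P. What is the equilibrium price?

Set D = S: 351 - P = -209 + 4P.
560 = 5P, so P* = 112.
Q* = 351 − 1(112) = 239.

P* = 112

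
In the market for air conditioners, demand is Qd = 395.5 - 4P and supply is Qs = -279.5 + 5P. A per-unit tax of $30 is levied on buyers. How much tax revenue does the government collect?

Pre-tax equilibrium: P* = 75, Q* = 95.5.
Tax on buyers shifts demand to Qd = 395.5 − 4(P + 30) = 275.5 - 4P.
275.5 - 4P = -279.5 + 5P gives seller price Ps = 185/3; buyers pay Pb = 185/3 + 30 = 275/3.
New quantity: Q = 395.5 − 4(275/3) = 173/6.
Revenue = 30 × 173/6 = 865.

Tax revenue = 865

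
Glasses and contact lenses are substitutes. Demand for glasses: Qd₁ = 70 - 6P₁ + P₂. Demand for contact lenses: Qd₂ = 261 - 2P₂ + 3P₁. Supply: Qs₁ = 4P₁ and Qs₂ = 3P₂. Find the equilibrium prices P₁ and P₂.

P₁ = 13, P₂ = 60

Market 1: 70 - 6P₁ + P₂ = 4P₁ → 10P₁ - P₂ = 70.
Market 2: 5P₂ - 3P₁ = 261.
Eliminating P₂: 5×(1) + 1×(2) gives 47P₁ = 611, so P₁ = 13.
Back-substitute into (2): P₂ = (261 + 3×13) / 5 = 60.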